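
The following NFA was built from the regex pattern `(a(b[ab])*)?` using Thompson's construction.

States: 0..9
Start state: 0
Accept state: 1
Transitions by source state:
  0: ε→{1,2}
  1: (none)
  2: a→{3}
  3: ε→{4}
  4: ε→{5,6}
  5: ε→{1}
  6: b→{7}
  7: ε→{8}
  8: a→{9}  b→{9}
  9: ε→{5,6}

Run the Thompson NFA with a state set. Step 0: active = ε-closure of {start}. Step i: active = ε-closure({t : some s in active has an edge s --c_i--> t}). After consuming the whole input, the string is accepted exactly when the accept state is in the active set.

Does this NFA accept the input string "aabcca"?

Answer: REJECT

Derivation:
S₀ = ε-closure({0}) = {0,1,2}
'a' @ 1: {1,3,4,5,6}  ✓accept
'a' @ 2: {}  — no active states
rest 'bcca' ignored (set empty)
after full input: {}  (accept=1 not in)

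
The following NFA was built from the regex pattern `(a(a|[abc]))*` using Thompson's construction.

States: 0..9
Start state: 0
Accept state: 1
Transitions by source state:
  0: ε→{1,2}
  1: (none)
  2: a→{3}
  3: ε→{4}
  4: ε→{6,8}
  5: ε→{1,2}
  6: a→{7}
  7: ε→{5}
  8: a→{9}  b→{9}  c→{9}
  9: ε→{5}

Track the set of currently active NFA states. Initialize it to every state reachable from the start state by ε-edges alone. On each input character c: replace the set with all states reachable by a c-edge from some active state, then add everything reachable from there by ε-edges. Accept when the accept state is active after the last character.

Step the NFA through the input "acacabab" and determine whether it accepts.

start: ε-closure({0}) = {0,1,2}
'a' @ 1: {3,4,6,8}
'c' @ 2: {1,2,5,9}  (accept∈set)
'a' @ 3: {3,4,6,8}
'c' @ 4: {1,2,5,9}  (accept∈set)
'a' @ 5: {3,4,6,8}
'b' @ 6: {1,2,5,9}  (accept∈set)
'a' @ 7: {3,4,6,8}
'b' @ 8: {1,2,5,9}  (accept∈set)
final: {1,2,5,9}; accept 1 in set

Answer: ACCEPT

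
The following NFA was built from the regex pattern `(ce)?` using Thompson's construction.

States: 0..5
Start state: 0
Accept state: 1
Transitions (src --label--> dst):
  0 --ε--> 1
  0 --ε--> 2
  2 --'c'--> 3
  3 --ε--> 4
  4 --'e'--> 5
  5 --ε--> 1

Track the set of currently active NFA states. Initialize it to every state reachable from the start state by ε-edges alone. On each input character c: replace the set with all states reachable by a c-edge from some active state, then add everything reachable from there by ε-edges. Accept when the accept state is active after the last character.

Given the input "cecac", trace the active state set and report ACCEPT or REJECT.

S₀ = ε-closure({0}) = {0,1,2}
'c' @ 1: {3,4}
'e' @ 2: {1,5}  (accept∈set)
'c' @ 3: {}  — no active states
rest 'ac' ignored (set empty)
final: {}; accept 1 not in set

Answer: REJECT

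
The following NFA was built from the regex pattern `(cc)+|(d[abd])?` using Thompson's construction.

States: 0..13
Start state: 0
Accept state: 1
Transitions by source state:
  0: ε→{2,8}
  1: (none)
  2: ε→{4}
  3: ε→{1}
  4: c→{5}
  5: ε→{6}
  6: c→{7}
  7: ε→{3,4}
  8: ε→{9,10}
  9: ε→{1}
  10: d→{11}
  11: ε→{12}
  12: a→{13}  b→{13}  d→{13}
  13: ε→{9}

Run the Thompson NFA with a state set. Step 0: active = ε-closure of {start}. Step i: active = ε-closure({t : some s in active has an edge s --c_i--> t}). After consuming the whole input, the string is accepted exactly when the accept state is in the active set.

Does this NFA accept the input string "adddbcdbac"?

start: ε-closure({0}) = {0,1,2,4,8,9,10}
'a' @ 1: {}  — dead — no transitions
rest 'dddbcdbac' ignored (set empty)
final: {}; accept 1 not in set

Answer: REJECT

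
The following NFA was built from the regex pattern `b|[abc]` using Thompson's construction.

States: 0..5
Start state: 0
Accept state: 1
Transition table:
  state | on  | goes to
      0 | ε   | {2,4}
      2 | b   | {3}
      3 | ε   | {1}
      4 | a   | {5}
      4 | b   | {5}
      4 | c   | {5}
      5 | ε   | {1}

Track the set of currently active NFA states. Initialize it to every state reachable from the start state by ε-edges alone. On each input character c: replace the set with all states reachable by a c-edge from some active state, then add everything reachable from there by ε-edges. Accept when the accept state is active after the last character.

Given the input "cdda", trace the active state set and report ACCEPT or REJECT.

S₀ = ε-closure({0}) = {0,2,4}
'c' @ 1: {1,5}  [accepting]
'd' @ 2: {}  — no active states
rest 'da' ignored (set empty)
final: {}; accept 1 not in set

Answer: REJECT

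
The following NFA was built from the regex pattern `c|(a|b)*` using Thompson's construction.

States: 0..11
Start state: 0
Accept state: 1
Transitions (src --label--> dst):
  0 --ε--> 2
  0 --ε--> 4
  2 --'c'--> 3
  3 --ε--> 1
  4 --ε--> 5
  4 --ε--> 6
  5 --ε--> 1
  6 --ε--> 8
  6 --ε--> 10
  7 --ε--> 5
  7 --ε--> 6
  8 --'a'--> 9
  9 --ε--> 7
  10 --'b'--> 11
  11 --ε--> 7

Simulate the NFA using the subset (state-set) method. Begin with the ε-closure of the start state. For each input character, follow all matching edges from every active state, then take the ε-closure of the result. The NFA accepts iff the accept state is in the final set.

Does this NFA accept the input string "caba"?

Answer: REJECT

Trace:
initial (ε-close {0}): {0,1,2,4,5,6,8,10}
'c' @ 1: {1,3}  [accepting]
'a' @ 2: {}  — state set empty
rest 'ba' ignored (set empty)
end set {} — state 1 not in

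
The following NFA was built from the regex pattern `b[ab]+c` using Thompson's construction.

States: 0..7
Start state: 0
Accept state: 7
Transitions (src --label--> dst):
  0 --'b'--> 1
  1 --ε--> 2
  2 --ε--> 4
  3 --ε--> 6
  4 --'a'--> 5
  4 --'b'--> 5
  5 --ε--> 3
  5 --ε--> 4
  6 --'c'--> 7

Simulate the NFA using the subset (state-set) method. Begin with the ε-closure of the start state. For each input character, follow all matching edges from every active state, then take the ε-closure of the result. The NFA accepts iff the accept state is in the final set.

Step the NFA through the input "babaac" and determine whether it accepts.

initial (ε-close {0}): {0}
'b' @ 1: {1,2,4}
'a' @ 2: {3,4,5,6}
'b' @ 3: {3,4,5,6}
'a' @ 4: {3,4,5,6}
'a' @ 5: {3,4,5,6}
'c' @ 6: {7}  [accepting]
end set {7} — state 7 in

Answer: ACCEPT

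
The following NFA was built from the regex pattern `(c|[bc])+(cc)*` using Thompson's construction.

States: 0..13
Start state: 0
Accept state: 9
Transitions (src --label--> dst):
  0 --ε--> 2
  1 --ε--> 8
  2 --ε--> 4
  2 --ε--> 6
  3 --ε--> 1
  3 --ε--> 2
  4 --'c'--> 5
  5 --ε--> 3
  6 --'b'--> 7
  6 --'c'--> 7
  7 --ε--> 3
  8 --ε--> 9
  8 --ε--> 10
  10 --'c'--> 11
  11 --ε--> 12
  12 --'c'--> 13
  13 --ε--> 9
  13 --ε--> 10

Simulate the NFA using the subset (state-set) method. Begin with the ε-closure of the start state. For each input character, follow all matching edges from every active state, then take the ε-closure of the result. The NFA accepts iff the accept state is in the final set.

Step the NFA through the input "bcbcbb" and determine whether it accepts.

initial (ε-close {0}): {0,2,4,6}
'b' @ 1: {1,2,3,4,6,7,8,9,10}  ✓accept
'c' @ 2: {1,2,3,4,5,6,7,8,9,10,11,12}  ✓accept
'b' @ 3: {1,2,3,4,6,7,8,9,10}  ✓accept
'c' @ 4: {1,2,3,4,5,6,7,8,9,10,11,12}  ✓accept
'b' @ 5: {1,2,3,4,6,7,8,9,10}  ✓accept
'b' @ 6: {1,2,3,4,6,7,8,9,10}  ✓accept
final: {1,2,3,4,6,7,8,9,10}; accept 9 in set

Answer: ACCEPT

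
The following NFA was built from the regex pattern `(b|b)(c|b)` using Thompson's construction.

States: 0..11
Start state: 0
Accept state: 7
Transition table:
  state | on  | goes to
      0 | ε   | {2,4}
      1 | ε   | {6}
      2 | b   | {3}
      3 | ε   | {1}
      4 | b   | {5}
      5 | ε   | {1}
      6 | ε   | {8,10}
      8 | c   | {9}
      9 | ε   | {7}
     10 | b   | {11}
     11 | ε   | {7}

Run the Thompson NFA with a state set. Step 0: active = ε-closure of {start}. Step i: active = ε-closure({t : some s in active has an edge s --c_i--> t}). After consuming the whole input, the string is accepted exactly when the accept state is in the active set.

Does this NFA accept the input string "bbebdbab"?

Answer: REJECT

Derivation:
start: ε-closure({0}) = {0,2,4}
'b' @ 1: {1,3,5,6,8,10}
'b' @ 2: {7,11}  [accepting]
'e' @ 3: {}  — no active states
rest 'bdbab' ignored (set empty)
after full input: {}  (accept=7 not in)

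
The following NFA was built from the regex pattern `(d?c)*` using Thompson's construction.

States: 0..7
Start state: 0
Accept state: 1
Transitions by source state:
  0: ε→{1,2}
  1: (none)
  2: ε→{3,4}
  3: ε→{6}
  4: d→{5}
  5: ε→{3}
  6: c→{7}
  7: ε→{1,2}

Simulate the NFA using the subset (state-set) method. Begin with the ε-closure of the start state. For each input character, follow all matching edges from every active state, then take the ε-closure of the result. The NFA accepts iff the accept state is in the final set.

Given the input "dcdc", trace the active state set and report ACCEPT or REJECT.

Answer: ACCEPT

Trace:
S₀ = ε-closure({0}) = {0,1,2,3,4,6}
'd' @ 1: {3,5,6}
'c' @ 2: {1,2,3,4,6,7}  [accepting]
'd' @ 3: {3,5,6}
'c' @ 4: {1,2,3,4,6,7}  [accepting]
end set {1,2,3,4,6,7} — state 1 in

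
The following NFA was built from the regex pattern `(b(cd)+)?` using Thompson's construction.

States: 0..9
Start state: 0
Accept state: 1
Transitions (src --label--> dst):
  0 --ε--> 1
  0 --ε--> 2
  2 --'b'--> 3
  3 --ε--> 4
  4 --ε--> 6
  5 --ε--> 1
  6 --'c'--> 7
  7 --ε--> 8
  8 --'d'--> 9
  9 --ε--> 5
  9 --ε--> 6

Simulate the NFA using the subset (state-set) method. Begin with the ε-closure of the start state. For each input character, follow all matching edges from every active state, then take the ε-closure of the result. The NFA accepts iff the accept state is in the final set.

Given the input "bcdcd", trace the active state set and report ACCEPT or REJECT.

Answer: ACCEPT

Trace:
start: ε-closure({0}) = {0,1,2}
'b' @ 1: {3,4,6}
'c' @ 2: {7,8}
'd' @ 3: {1,5,6,9}  ✓accept
'c' @ 4: {7,8}
'd' @ 5: {1,5,6,9}  ✓accept
final: {1,5,6,9}; accept 1 in set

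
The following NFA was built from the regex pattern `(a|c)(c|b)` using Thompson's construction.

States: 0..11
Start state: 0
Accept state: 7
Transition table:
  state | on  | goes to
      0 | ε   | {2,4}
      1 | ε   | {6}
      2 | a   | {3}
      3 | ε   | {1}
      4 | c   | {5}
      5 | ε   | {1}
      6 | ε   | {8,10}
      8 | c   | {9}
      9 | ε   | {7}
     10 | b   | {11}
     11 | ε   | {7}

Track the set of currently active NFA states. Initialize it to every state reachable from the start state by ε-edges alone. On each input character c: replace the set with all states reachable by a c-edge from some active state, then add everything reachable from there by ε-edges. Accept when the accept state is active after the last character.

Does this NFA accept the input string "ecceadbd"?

Answer: REJECT

Steps:
start: ε-closure({0}) = {0,2,4}
'e' @ 1: {}  — state set empty
rest 'cceadbd' ignored (set empty)
final: {}; accept 7 not in set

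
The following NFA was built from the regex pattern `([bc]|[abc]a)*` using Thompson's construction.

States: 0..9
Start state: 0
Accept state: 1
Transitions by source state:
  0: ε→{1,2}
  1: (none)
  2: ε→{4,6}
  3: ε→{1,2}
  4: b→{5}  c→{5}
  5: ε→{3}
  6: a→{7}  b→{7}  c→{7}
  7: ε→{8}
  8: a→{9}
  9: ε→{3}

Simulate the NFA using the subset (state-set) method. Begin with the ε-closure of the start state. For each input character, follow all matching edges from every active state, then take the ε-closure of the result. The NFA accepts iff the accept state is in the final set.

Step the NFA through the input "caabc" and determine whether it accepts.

Answer: ACCEPT

Derivation:
initial (ε-close {0}): {0,1,2,4,6}
'c' @ 1: {1,2,3,4,5,6,7,8}  (accept∈set)
'a' @ 2: {1,2,3,4,6,7,8,9}  (accept∈set)
'a' @ 3: {1,2,3,4,6,7,8,9}  (accept∈set)
'b' @ 4: {1,2,3,4,5,6,7,8}  (accept∈set)
'c' @ 5: {1,2,3,4,5,6,7,8}  (accept∈set)
final: {1,2,3,4,5,6,7,8}; accept 1 in set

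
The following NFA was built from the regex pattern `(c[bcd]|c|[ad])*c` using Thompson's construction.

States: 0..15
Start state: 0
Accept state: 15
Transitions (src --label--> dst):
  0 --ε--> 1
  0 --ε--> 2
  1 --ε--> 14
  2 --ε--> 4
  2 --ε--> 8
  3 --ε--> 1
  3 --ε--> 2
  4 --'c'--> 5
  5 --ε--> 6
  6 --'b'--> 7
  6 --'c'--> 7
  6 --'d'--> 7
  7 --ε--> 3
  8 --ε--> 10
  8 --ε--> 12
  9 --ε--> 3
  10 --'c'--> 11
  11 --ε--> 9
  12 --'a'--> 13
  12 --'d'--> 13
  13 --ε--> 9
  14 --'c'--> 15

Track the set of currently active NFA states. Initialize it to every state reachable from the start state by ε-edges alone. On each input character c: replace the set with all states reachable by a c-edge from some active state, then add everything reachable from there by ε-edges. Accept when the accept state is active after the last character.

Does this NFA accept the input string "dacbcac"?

start: ε-closure({0}) = {0,1,2,4,8,10,12,14}
'd' @ 1: {1,2,3,4,8,9,10,12,13,14}
'a' @ 2: {1,2,3,4,8,9,10,12,13,14}
'c' @ 3: {1,2,3,4,5,6,8,9,10,11,12,14,15}  ✓accept
'b' @ 4: {1,2,3,4,7,8,10,12,14}
'c' @ 5: {1,2,3,4,5,6,8,9,10,11,12,14,15}  ✓accept
'a' @ 6: {1,2,3,4,8,9,10,12,13,14}
'c' @ 7: {1,2,3,4,5,6,8,9,10,11,12,14,15}  ✓accept
after full input: {1,2,3,4,5,6,8,9,10,11,12,14,15}  (accept=15 in)

Answer: ACCEPT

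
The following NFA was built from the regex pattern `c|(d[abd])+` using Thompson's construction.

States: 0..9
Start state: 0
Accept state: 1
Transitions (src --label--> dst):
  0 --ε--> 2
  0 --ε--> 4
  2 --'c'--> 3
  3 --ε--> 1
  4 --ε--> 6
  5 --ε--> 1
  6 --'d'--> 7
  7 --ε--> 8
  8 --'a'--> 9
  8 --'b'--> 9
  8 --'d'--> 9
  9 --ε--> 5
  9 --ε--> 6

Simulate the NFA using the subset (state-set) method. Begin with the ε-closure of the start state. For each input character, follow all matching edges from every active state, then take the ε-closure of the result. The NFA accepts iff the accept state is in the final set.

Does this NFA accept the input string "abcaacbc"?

Answer: REJECT

Trace:
start: ε-closure({0}) = {0,2,4,6}
'a' @ 1: {}  — no active states
rest 'bcaacbc' ignored (set empty)
final: {}; accept 1 not in set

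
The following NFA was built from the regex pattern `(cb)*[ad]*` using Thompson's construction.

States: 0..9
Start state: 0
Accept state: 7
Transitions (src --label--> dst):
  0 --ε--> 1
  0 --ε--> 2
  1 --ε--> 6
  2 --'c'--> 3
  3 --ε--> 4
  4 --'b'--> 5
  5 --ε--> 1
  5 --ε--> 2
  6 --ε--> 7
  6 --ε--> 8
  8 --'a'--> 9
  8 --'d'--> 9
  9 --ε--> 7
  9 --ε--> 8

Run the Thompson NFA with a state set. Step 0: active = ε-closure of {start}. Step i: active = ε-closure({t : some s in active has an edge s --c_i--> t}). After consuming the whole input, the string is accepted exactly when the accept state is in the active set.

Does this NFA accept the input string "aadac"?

Answer: REJECT

Derivation:
S₀ = ε-closure({0}) = {0,1,2,6,7,8}
'a' @ 1: {7,8,9}  [accepting]
'a' @ 2: {7,8,9}  [accepting]
'd' @ 3: {7,8,9}  [accepting]
'a' @ 4: {7,8,9}  [accepting]
'c' @ 5: {}  — dead — no transitions
after full input: {}  (accept=7 not in)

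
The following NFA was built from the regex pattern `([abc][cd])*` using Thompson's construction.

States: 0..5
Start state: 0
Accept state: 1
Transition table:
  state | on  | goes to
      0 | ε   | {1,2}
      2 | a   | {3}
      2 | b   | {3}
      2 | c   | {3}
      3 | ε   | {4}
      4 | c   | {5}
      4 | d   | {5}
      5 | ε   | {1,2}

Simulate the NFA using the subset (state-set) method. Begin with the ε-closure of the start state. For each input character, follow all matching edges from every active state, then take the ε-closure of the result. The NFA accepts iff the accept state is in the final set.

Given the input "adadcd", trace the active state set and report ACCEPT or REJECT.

Answer: ACCEPT

Derivation:
initial (ε-close {0}): {0,1,2}
'a' @ 1: {3,4}
'd' @ 2: {1,2,5}  (accept∈set)
'a' @ 3: {3,4}
'd' @ 4: {1,2,5}  (accept∈set)
'c' @ 5: {3,4}
'd' @ 6: {1,2,5}  (accept∈set)
final: {1,2,5}; accept 1 in set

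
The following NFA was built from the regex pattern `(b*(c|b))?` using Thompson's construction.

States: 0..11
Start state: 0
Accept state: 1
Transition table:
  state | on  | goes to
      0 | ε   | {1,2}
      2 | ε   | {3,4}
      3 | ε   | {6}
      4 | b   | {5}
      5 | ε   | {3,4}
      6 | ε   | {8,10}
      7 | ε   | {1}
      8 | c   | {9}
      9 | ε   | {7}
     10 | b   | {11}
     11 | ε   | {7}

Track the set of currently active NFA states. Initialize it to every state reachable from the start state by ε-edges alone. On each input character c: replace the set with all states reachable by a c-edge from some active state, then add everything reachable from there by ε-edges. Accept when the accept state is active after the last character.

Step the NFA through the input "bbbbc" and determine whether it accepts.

Answer: ACCEPT

Derivation:
start: ε-closure({0}) = {0,1,2,3,4,6,8,10}
'b' @ 1: {1,3,4,5,6,7,8,10,11}  (accept∈set)
'b' @ 2: {1,3,4,5,6,7,8,10,11}  (accept∈set)
'b' @ 3: {1,3,4,5,6,7,8,10,11}  (accept∈set)
'b' @ 4: {1,3,4,5,6,7,8,10,11}  (accept∈set)
'c' @ 5: {1,7,9}  (accept∈set)
final: {1,7,9}; accept 1 in set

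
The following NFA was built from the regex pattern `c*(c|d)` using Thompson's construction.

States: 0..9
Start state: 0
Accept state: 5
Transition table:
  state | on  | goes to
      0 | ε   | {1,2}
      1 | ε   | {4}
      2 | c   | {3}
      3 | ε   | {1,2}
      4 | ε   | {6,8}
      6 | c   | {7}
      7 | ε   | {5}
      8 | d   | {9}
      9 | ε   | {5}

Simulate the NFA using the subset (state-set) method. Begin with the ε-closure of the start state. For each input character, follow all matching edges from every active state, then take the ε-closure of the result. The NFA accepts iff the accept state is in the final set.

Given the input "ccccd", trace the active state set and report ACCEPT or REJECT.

S₀ = ε-closure({0}) = {0,1,2,4,6,8}
'c' @ 1: {1,2,3,4,5,6,7,8}  ✓accept
'c' @ 2: {1,2,3,4,5,6,7,8}  ✓accept
'c' @ 3: {1,2,3,4,5,6,7,8}  ✓accept
'c' @ 4: {1,2,3,4,5,6,7,8}  ✓accept
'd' @ 5: {5,9}  ✓accept
end set {5,9} — state 5 in

Answer: ACCEPT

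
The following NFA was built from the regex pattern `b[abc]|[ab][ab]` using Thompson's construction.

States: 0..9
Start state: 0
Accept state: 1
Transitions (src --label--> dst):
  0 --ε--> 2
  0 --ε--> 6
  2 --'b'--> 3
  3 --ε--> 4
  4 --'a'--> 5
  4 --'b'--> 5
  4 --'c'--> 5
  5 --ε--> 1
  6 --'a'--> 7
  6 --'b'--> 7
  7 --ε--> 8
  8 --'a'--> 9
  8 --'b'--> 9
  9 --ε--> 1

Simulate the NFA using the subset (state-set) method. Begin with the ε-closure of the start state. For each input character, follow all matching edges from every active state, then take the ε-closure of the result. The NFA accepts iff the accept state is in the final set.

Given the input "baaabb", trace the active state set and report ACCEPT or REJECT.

start: ε-closure({0}) = {0,2,6}
'b' @ 1: {3,4,7,8}
'a' @ 2: {1,5,9}  ✓accept
'a' @ 3: {}  — state set empty
rest 'abb' ignored (set empty)
after full input: {}  (accept=1 not in)

Answer: REJECT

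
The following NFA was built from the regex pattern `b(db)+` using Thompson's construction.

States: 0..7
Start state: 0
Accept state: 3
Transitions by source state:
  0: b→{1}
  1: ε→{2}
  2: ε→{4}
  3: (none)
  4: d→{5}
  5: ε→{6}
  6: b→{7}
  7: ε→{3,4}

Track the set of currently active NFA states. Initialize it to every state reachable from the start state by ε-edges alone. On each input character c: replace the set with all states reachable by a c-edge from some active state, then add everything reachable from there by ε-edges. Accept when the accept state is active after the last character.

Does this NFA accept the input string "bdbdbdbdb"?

Answer: ACCEPT

Derivation:
start: ε-closure({0}) = {0}
'b' @ 1: {1,2,4}
'd' @ 2: {5,6}
'b' @ 3: {3,4,7}  (accept∈set)
'd' @ 4: {5,6}
'b' @ 5: {3,4,7}  (accept∈set)
'd' @ 6: {5,6}
'b' @ 7: {3,4,7}  (accept∈set)
'd' @ 8: {5,6}
'b' @ 9: {3,4,7}  (accept∈set)
end set {3,4,7} — state 3 in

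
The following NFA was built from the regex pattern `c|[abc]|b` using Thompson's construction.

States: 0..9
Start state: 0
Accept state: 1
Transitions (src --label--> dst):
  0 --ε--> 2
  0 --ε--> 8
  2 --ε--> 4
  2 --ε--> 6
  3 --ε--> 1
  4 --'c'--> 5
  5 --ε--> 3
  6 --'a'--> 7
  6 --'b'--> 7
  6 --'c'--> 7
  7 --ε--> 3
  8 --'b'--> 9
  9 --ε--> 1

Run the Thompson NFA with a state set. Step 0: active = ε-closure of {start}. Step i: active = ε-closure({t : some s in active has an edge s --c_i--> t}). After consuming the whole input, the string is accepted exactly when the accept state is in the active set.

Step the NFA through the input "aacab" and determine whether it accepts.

S₀ = ε-closure({0}) = {0,2,4,6,8}
'a' @ 1: {1,3,7}  (accept∈set)
'a' @ 2: {}  — dead — no transitions
rest 'cab' ignored (set empty)
final: {}; accept 1 not in set

Answer: REJECT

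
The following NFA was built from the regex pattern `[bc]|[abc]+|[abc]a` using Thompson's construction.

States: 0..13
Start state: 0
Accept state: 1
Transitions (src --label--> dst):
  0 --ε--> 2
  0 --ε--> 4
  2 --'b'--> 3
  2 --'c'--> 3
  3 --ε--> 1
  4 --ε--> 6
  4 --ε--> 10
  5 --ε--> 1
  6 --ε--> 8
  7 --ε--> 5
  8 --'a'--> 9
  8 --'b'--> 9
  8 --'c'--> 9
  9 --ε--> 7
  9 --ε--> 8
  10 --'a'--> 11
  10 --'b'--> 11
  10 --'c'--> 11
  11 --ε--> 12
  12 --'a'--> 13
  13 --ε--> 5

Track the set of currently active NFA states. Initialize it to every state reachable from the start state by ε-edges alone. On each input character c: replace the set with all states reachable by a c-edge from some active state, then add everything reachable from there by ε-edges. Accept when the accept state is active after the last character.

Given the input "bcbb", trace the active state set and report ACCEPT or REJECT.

Answer: ACCEPT

Steps:
S₀ = ε-closure({0}) = {0,2,4,6,8,10}
'b' @ 1: {1,3,5,7,8,9,11,12}  [accepting]
'c' @ 2: {1,5,7,8,9}  [accepting]
'b' @ 3: {1,5,7,8,9}  [accepting]
'b' @ 4: {1,5,7,8,9}  [accepting]
after full input: {1,5,7,8,9}  (accept=1 in)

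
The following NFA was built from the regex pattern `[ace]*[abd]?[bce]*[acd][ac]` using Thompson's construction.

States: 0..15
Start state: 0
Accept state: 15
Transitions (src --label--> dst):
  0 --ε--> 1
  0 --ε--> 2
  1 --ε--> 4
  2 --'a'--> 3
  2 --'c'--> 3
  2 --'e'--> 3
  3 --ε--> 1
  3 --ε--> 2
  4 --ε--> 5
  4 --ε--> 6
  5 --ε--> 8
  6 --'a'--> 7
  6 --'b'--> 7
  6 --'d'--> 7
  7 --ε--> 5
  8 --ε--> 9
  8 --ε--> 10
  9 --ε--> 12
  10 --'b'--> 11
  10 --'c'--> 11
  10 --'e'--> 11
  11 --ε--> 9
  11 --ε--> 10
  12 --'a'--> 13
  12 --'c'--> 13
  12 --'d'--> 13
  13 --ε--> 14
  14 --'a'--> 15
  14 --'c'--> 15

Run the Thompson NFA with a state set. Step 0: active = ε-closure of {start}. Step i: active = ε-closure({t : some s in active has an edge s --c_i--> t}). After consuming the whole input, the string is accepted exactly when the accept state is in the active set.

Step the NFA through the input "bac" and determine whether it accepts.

initial (ε-close {0}): {0,1,2,4,5,6,8,9,10,12}
'b' @ 1: {5,7,8,9,10,11,12}
'a' @ 2: {13,14}
'c' @ 3: {15}  [accepting]
final: {15}; accept 15 in set

Answer: ACCEPT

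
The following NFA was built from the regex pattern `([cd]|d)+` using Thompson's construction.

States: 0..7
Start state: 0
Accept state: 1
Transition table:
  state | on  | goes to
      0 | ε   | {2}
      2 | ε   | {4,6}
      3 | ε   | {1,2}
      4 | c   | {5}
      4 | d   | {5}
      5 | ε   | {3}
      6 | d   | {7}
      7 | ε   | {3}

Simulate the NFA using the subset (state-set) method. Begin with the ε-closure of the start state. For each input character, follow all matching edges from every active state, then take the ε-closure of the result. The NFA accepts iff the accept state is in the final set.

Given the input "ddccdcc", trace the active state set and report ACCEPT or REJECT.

initial (ε-close {0}): {0,2,4,6}
'd' @ 1: {1,2,3,4,5,6,7}  [accepting]
'd' @ 2: {1,2,3,4,5,6,7}  [accepting]
'c' @ 3: {1,2,3,4,5,6}  [accepting]
'c' @ 4: {1,2,3,4,5,6}  [accepting]
'd' @ 5: {1,2,3,4,5,6,7}  [accepting]
'c' @ 6: {1,2,3,4,5,6}  [accepting]
'c' @ 7: {1,2,3,4,5,6}  [accepting]
final: {1,2,3,4,5,6}; accept 1 in set

Answer: ACCEPT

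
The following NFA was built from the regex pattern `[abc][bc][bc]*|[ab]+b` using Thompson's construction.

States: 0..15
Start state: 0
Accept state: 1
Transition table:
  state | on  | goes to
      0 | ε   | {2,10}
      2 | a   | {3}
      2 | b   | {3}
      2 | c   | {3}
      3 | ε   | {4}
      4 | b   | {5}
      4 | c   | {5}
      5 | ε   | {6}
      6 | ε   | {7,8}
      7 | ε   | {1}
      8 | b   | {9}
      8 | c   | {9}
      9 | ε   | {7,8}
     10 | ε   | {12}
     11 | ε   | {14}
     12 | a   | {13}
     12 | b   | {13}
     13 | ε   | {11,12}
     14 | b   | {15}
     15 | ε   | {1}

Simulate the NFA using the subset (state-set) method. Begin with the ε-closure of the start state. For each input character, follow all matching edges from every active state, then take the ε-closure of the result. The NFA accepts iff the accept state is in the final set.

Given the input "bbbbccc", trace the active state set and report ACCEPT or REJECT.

start: ε-closure({0}) = {0,2,10,12}
'b' @ 1: {3,4,11,12,13,14}
'b' @ 2: {1,5,6,7,8,11,12,13,14,15}  ✓accept
'b' @ 3: {1,7,8,9,11,12,13,14,15}  ✓accept
'b' @ 4: {1,7,8,9,11,12,13,14,15}  ✓accept
'c' @ 5: {1,7,8,9}  ✓accept
'c' @ 6: {1,7,8,9}  ✓accept
'c' @ 7: {1,7,8,9}  ✓accept
after full input: {1,7,8,9}  (accept=1 in)

Answer: ACCEPT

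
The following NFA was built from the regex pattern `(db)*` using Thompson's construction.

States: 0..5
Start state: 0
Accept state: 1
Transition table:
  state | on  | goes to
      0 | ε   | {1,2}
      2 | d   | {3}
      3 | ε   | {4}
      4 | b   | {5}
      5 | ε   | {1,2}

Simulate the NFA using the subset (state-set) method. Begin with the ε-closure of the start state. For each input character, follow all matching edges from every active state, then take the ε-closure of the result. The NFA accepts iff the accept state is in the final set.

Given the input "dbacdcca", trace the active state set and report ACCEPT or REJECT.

Answer: REJECT

Trace:
start: ε-closure({0}) = {0,1,2}
'd' @ 1: {3,4}
'b' @ 2: {1,2,5}  (accept∈set)
'a' @ 3: {}  — dead — no transitions
rest 'cdcca' ignored (set empty)
end set {} — state 1 not in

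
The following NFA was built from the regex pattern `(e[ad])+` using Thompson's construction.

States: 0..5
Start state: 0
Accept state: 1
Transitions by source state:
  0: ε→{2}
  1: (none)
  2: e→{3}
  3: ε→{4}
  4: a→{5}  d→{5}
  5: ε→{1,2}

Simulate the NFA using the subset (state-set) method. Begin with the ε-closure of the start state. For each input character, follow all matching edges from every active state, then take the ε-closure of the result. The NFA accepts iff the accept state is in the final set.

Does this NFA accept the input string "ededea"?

S₀ = ε-closure({0}) = {0,2}
'e' @ 1: {3,4}
'd' @ 2: {1,2,5}  (accept∈set)
'e' @ 3: {3,4}
'd' @ 4: {1,2,5}  (accept∈set)
'e' @ 5: {3,4}
'a' @ 6: {1,2,5}  (accept∈set)
final: {1,2,5}; accept 1 in set

Answer: ACCEPT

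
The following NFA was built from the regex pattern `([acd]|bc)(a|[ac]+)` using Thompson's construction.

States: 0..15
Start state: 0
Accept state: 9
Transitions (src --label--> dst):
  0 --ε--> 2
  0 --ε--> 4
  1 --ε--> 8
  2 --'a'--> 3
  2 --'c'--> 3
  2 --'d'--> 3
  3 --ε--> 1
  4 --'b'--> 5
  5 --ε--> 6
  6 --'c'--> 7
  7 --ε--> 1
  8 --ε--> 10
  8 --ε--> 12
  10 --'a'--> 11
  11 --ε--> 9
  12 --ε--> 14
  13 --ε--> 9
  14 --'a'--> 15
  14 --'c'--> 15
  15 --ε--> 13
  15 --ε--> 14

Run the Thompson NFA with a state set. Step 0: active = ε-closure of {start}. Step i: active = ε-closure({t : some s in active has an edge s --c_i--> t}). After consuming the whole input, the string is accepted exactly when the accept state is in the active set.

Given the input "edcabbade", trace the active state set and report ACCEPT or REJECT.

Answer: REJECT

Steps:
initial (ε-close {0}): {0,2,4}
'e' @ 1: {}  — no active states
rest 'dcabbade' ignored (set empty)
after full input: {}  (accept=9 not in)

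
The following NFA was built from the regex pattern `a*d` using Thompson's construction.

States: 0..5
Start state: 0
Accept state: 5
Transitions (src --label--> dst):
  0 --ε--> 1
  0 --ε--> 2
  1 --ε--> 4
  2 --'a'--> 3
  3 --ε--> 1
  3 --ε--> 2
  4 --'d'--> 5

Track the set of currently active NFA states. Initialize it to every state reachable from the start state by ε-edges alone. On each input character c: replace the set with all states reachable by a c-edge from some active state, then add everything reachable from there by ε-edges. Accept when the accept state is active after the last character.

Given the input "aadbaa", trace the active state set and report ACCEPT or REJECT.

initial (ε-close {0}): {0,1,2,4}
'a' @ 1: {1,2,3,4}
'a' @ 2: {1,2,3,4}
'd' @ 3: {5}  (accept∈set)
'b' @ 4: {}  — no active states
rest 'aa' ignored (set empty)
end set {} — state 5 not in

Answer: REJECT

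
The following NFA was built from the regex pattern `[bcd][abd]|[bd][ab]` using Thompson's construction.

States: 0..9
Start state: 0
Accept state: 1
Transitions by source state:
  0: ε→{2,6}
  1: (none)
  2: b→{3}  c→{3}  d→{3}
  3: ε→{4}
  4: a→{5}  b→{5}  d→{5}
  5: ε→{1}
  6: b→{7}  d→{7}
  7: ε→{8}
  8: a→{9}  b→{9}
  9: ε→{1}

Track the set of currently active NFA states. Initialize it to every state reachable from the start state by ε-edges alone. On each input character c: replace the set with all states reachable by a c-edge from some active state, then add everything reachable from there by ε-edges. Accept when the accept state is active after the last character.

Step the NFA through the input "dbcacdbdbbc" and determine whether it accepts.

Answer: REJECT

Trace:
initial (ε-close {0}): {0,2,6}
'd' @ 1: {3,4,7,8}
'b' @ 2: {1,5,9}  (accept∈set)
'c' @ 3: {}  — no active states
rest 'acdbdbbc' ignored (set empty)
final: {}; accept 1 not in set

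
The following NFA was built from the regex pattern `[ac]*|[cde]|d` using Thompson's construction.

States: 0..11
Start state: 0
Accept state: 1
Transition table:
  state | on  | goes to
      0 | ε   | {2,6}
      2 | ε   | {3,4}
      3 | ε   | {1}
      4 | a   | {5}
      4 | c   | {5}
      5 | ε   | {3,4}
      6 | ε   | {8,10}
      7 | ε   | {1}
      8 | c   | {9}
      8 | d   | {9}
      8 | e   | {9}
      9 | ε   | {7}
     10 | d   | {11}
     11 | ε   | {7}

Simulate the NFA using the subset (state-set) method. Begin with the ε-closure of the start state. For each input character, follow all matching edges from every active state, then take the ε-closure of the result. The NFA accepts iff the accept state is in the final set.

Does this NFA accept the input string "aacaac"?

Answer: ACCEPT

Trace:
S₀ = ε-closure({0}) = {0,1,2,3,4,6,8,10}
'a' @ 1: {1,3,4,5}  (accept∈set)
'a' @ 2: {1,3,4,5}  (accept∈set)
'c' @ 3: {1,3,4,5}  (accept∈set)
'a' @ 4: {1,3,4,5}  (accept∈set)
'a' @ 5: {1,3,4,5}  (accept∈set)
'c' @ 6: {1,3,4,5}  (accept∈set)
final: {1,3,4,5}; accept 1 in set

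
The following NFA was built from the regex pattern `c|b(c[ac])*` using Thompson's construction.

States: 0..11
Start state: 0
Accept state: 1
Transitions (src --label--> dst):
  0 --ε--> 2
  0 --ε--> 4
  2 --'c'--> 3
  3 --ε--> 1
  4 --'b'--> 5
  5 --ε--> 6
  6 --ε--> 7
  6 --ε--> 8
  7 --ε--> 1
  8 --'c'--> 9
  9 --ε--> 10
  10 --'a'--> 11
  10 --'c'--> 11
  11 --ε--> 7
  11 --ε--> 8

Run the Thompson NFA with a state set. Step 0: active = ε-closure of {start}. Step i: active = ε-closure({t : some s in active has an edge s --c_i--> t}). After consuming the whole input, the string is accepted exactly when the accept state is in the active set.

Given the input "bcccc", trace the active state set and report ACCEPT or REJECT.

Answer: ACCEPT

Trace:
initial (ε-close {0}): {0,2,4}
'b' @ 1: {1,5,6,7,8}  [accepting]
'c' @ 2: {9,10}
'c' @ 3: {1,7,8,11}  [accepting]
'c' @ 4: {9,10}
'c' @ 5: {1,7,8,11}  [accepting]
after full input: {1,7,8,11}  (accept=1 in)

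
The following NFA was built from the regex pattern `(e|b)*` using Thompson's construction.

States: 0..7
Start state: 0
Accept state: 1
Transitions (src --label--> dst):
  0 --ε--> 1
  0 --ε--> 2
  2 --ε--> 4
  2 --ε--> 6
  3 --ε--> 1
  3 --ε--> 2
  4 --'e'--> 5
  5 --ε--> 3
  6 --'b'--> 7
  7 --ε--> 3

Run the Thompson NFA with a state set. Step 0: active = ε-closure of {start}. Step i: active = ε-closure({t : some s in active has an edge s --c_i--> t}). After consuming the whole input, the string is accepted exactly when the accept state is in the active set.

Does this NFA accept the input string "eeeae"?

Answer: REJECT

Trace:
start: ε-closure({0}) = {0,1,2,4,6}
'e' @ 1: {1,2,3,4,5,6}  (accept∈set)
'e' @ 2: {1,2,3,4,5,6}  (accept∈set)
'e' @ 3: {1,2,3,4,5,6}  (accept∈set)
'a' @ 4: {}  — dead — no transitions
rest 'e' ignored (set empty)
end set {} — state 1 not in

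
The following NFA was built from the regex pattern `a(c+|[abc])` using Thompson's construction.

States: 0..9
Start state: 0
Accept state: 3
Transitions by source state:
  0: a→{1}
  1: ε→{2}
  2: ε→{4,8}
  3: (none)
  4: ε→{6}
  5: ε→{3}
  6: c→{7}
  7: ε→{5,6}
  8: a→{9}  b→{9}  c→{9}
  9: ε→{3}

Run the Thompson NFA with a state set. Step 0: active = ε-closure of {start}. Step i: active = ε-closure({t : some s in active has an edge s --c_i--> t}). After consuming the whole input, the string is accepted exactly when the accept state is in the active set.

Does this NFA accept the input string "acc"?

Answer: ACCEPT

Trace:
initial (ε-close {0}): {0}
'a' @ 1: {1,2,4,6,8}
'c' @ 2: {3,5,6,7,9}  ✓accept
'c' @ 3: {3,5,6,7}  ✓accept
after full input: {3,5,6,7}  (accept=3 in)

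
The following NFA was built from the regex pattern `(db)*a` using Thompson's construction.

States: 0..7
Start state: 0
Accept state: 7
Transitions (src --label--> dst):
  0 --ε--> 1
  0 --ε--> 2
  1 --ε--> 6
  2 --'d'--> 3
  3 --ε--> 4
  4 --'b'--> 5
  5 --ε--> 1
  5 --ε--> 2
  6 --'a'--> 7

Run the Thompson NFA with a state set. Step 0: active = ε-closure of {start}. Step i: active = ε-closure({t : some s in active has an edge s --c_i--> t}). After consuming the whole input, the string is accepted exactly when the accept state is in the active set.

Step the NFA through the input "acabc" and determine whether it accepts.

Answer: REJECT

Steps:
S₀ = ε-closure({0}) = {0,1,2,6}
'a' @ 1: {7}  ✓accept
'c' @ 2: {}  — state set empty
rest 'abc' ignored (set empty)
end set {} — state 7 not in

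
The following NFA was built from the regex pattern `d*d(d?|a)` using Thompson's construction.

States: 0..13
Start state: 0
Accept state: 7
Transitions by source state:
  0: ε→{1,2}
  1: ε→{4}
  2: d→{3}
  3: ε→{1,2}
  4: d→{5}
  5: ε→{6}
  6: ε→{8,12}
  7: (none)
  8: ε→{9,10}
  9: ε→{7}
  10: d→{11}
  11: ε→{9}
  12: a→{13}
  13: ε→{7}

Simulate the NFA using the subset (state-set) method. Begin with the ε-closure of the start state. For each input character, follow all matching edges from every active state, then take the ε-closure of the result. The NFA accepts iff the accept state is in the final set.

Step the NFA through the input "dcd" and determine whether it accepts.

Answer: REJECT

Trace:
initial (ε-close {0}): {0,1,2,4}
'd' @ 1: {1,2,3,4,5,6,7,8,9,10,12}  [accepting]
'c' @ 2: {}  — dead — no transitions
rest 'd' ignored (set empty)
after full input: {}  (accept=7 not in)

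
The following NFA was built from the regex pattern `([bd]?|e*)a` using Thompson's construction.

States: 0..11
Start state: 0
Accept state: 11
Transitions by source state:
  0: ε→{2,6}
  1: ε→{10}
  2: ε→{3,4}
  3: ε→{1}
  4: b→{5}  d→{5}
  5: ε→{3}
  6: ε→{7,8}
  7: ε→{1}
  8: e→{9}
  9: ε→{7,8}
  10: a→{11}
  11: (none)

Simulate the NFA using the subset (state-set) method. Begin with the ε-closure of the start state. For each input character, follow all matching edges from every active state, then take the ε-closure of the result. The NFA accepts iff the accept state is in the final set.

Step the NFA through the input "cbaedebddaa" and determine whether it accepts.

Answer: REJECT

Derivation:
start: ε-closure({0}) = {0,1,2,3,4,6,7,8,10}
'c' @ 1: {}  — state set empty
rest 'baedebddaa' ignored (set empty)
final: {}; accept 11 not in set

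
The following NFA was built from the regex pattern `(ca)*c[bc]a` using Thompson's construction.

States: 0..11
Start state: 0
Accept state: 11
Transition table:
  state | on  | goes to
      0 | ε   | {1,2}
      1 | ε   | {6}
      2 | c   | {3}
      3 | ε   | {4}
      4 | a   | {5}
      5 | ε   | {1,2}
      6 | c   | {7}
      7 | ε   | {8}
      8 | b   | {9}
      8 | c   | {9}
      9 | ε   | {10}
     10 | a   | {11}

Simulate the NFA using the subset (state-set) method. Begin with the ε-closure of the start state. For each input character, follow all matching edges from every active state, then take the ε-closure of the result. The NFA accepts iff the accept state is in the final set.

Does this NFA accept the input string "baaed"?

initial (ε-close {0}): {0,1,2,6}
'b' @ 1: {}  — dead — no transitions
rest 'aaed' ignored (set empty)
after full input: {}  (accept=11 not in)

Answer: REJECT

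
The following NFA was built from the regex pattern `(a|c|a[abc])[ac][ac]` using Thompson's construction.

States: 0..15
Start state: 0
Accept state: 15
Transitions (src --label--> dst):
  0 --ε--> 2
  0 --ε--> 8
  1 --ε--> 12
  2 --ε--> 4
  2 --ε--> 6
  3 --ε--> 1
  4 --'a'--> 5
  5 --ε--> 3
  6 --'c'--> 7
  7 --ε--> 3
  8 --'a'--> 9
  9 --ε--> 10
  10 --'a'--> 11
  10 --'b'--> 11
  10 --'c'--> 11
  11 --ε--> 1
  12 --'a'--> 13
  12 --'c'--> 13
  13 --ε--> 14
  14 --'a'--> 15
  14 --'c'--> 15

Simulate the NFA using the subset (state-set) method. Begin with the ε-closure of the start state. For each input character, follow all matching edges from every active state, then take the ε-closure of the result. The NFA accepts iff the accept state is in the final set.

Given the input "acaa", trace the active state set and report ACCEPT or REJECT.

Answer: ACCEPT

Steps:
start: ε-closure({0}) = {0,2,4,6,8}
'a' @ 1: {1,3,5,9,10,12}
'c' @ 2: {1,11,12,13,14}
'a' @ 3: {13,14,15}  [accepting]
'a' @ 4: {15}  [accepting]
final: {15}; accept 15 in set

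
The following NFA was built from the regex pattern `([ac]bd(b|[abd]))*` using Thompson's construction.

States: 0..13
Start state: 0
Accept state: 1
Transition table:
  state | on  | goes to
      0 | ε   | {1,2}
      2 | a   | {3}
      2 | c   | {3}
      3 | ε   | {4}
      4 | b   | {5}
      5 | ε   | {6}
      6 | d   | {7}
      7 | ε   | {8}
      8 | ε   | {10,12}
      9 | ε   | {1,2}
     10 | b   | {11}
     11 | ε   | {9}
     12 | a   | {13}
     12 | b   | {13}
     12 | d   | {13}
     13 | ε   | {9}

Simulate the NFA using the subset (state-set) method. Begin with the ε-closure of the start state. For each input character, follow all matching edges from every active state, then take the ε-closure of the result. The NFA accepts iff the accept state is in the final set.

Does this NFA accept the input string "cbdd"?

Answer: ACCEPT

Steps:
S₀ = ε-closure({0}) = {0,1,2}
'c' @ 1: {3,4}
'b' @ 2: {5,6}
'd' @ 3: {7,8,10,12}
'd' @ 4: {1,2,9,13}  ✓accept
after full input: {1,2,9,13}  (accept=1 in)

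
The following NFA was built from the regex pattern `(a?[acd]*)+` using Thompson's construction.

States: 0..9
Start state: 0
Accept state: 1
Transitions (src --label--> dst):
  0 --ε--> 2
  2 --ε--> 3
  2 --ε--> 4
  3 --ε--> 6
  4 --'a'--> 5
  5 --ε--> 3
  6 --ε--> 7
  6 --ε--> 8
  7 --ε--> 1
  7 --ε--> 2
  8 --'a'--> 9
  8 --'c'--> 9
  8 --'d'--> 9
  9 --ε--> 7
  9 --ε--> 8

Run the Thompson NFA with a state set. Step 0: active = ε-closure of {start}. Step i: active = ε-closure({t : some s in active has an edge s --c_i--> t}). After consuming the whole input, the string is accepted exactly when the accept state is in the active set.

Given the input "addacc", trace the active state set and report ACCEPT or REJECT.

S₀ = ε-closure({0}) = {0,1,2,3,4,6,7,8}
'a' @ 1: {1,2,3,4,5,6,7,8,9}  [accepting]
'd' @ 2: {1,2,3,4,6,7,8,9}  [accepting]
'd' @ 3: {1,2,3,4,6,7,8,9}  [accepting]
'a' @ 4: {1,2,3,4,5,6,7,8,9}  [accepting]
'c' @ 5: {1,2,3,4,6,7,8,9}  [accepting]
'c' @ 6: {1,2,3,4,6,7,8,9}  [accepting]
final: {1,2,3,4,6,7,8,9}; accept 1 in set

Answer: ACCEPT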